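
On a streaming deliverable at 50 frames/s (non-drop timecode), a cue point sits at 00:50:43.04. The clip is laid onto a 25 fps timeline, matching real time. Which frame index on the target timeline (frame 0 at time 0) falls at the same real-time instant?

frame 76077

Source frame index: (0×3600 + 50×60 + 43) × 50 + 4 = 152154.
Real time: 152154 / (50) = 76077/25 s.
Target frame: (76077/25) × (25) = 76077.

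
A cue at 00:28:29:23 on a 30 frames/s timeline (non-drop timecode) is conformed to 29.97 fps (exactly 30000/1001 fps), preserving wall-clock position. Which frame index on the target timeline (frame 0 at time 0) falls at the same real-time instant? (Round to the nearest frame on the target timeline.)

Source frame index: (0×3600 + 28×60 + 29) × 30 + 23 = 51293.
Real time: 51293 / (30) = 51293/30 s.
Target frame: (51293/30) × (30000/1001) = 4663000/91 ≈ 51241.758 → 51242.

frame 51242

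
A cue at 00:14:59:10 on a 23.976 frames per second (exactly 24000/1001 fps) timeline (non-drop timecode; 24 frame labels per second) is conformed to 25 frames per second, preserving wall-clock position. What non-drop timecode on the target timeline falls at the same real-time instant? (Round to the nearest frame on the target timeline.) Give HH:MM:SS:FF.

00:15:00:08

Source frame index: (0×3600 + 14×60 + 59) × 24 + 10 = 21586.
Real time: 21586 / (24000/1001) = 10803793/12000 s.
Target frame: (10803793/12000) × (25) = 10803793/480 ≈ 22507.902 → 22508.
At 25 labels/s: frame 22508 → 00:15:00:08.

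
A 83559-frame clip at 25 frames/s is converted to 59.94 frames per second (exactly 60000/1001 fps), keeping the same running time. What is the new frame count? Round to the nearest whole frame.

Frames at target rate = 83559 × (60000/1001) / (25) = 28648800/143 ≈ 200341.259.
Nearest whole frame: 200341.

200341 frames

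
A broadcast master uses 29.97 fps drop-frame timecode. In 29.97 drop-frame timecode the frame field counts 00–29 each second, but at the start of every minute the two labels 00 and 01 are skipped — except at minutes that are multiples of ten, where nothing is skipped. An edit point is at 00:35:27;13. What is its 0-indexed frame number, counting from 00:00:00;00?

As if non-drop at 30 labels/s: (0 × 3600 + 35 × 60 + 27) × 30 + 13 = 63823.
Minute boundaries passed: 35; those not divisible by 10: 35 − 3 = 32; dropped labels = 2 × 32 = 64.
Actual frame index = 63823 − 64 = 63759.

63759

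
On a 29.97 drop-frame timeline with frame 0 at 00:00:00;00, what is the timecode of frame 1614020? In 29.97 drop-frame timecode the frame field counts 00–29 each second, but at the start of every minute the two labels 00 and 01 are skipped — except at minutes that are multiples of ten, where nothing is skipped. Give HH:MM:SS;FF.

14:57:34;16

Ten DF minutes hold 17982 frames, so frame 1614020 lies in block 89 (frames 1600398–1618379) with 13622 frames into that block.
The block's first minute is 1800 frames and the rest 1798 each; 13622 frames reaches minute 7, so 89 × 18 + 7 × 2 = 1616 labels have been skipped so far.
Adding those back, label number 1614020 + 1616 = 1615636 at 30 labels/s is 53854 s + 16 f = 14 h 57 min 34 s frame 16, i.e. 14:57:34;16.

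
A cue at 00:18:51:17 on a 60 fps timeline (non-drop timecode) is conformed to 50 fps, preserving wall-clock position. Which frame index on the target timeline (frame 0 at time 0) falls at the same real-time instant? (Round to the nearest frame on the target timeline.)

frame 56564

Source frame index: (0×3600 + 18×60 + 51) × 60 + 17 = 67877.
Real time: 67877 / (60) = 67877/60 s.
Target frame: (67877/60) × (50) = 339385/6 ≈ 56564.167 → 56564.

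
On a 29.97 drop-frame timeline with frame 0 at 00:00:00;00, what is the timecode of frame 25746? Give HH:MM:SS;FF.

Ten DF minutes hold 17982 frames, so frame 25746 lies in block 1 (frames 17982–35963) with 7764 frames into that block.
The block's first minute is 1800 frames and the rest 1798 each; 7764 frames reaches minute 4, so 1 × 18 + 4 × 2 = 26 labels have been skipped so far.
Adding those back, label number 25746 + 26 = 25772 at 30 labels/s is 859 s + 2 f = 0 h 14 min 19 s frame 2, i.e. 00:14:19;02.

00:14:19;02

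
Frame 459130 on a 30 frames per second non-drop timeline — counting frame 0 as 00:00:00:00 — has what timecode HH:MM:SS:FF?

459130 ÷ 30 = 15304 full seconds, remainder 10 frames.
15304 s = 4 h 15 min 4 s.
Timecode: 04:15:04:10.

04:15:04:10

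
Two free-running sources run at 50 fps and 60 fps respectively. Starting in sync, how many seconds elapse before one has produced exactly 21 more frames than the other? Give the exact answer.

2.1 seconds

The gap grows by |60 − 50| = 10 frames per second.
Time for a 21-frame gap: 21 ÷ (10) = 2.1 s.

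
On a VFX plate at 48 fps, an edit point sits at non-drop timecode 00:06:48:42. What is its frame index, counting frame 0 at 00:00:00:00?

19626

Total seconds to the label: (0 × 3600 + 6 × 60 + 48) = 408.
Frame index = 408 × 48 + 42 = 19626.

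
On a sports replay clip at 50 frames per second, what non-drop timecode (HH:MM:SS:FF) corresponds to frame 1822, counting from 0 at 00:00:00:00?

1822 ÷ 50 = 36 full seconds, remainder 22 frames.
36 s = 0 h 0 min 36 s.
Timecode: 00:00:36:22.

00:00:36:22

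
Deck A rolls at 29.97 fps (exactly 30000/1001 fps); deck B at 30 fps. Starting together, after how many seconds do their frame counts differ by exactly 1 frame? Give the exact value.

The gap grows by |30 − 30000/1001| = 30/1001 frames per second.
Time for a 1-frame gap: 1 ÷ (30/1001) = 1001/30 s.

1001/30 seconds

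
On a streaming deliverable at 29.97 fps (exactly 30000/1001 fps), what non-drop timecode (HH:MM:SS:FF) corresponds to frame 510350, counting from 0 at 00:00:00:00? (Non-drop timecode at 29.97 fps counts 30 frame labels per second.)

04:43:31:20

510350 ÷ 30 = 17011 full seconds, remainder 20 frames.
17011 s = 4 h 43 min 31 s.
Timecode: 04:43:31:20.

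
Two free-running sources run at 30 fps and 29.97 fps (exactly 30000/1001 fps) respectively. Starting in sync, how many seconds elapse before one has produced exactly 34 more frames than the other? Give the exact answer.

The gap grows by |30000/1001 − 30| = 30/1001 frames per second.
Time for a 34-frame gap: 34 ÷ (30/1001) = 17017/15 s.

17017/15 seconds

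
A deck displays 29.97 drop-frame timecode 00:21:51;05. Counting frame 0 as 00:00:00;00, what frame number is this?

Complete 10-minute blocks: 2, each 17982 frames → 35964.
Remaining 1 whole minute in the current block: 1800 + 0 × 1798 = 1800 frames.
Within the current minute: 51 × 30 + 5 − 2 = 1533 (labels ;00/;01 skipped at this minute). Total = 35964 + 1800 + 1533 = 39297.

39297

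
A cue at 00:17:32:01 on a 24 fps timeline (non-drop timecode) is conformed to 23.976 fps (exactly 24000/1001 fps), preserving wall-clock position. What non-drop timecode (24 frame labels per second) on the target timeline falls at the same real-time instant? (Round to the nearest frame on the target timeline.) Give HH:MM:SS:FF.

Source frame index: (0×3600 + 17×60 + 32) × 24 + 1 = 25249.
Real time: 25249 / (24) = 25249/24 s.
Target frame: (25249/24) × (24000/1001) = 3607000/143 ≈ 25223.776 → 25224.
At 24 labels/s: frame 25224 → 00:17:31:00.

00:17:31:00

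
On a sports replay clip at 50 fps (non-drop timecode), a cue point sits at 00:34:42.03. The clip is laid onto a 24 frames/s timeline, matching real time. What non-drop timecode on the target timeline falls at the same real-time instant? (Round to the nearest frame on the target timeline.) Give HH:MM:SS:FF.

00:34:42:01

Source frame index: (0×3600 + 34×60 + 42) × 50 + 3 = 104103.
Real time: 104103 / (50) = 104103/50 s.
Target frame: (104103/50) × (24) = 1249236/25 ≈ 49969.440 → 49969.
At 24 labels/s: frame 49969 → 00:34:42:01.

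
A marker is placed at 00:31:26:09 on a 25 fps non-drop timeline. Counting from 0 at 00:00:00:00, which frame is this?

Total seconds to the label: (0 × 3600 + 31 × 60 + 26) = 1886.
Frame index = 1886 × 25 + 9 = 47159.

47159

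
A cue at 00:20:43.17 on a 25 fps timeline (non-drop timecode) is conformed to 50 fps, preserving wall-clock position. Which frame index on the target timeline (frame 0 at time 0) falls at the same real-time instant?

Source frame index: (0×3600 + 20×60 + 43) × 25 + 17 = 31092.
Real time: 31092 / (25) = 31092/25 s.
Target frame: (31092/25) × (50) = 62184.

frame 62184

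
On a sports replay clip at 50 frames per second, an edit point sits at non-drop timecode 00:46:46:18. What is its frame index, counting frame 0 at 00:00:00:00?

Total seconds to the label: (0 × 3600 + 46 × 60 + 46) = 2806.
Frame index = 2806 × 50 + 18 = 140318.

140318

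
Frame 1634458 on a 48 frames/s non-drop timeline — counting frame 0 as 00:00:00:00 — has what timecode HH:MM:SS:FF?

09:27:31:10

1634458 ÷ 48 = 34051 full seconds, remainder 10 frames.
34051 s = 9 h 27 min 31 s.
Timecode: 09:27:31:10.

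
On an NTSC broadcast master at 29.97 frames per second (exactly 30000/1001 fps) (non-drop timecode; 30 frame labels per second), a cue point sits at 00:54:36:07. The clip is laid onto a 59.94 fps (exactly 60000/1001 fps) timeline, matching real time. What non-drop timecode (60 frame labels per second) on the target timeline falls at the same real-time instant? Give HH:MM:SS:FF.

00:54:36:14

Source frame index: (0×3600 + 54×60 + 36) × 30 + 7 = 98287.
Real time: 98287 / (30000/1001) = 98385287/30000 s.
Target frame: (98385287/30000) × (60000/1001) = 196574.
At 60 labels/s: frame 196574 → 00:54:36:14.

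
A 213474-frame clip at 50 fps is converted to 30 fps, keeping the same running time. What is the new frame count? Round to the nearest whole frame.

Frames at target rate = 213474 × (30) / (50) = 640422/5 ≈ 128084.400.
Nearest whole frame: 128084.

128084 frames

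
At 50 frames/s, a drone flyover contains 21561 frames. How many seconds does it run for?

Running time = 21561 / (50) = 431.22 s.

431.22 seconds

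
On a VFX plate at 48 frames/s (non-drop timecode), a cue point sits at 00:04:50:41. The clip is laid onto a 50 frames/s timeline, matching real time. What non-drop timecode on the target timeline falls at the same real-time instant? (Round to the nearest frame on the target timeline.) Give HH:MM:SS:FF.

00:04:50:43

Source frame index: (0×3600 + 4×60 + 50) × 48 + 41 = 13961.
Real time: 13961 / (48) = 13961/48 s.
Target frame: (13961/48) × (50) = 349025/24 ≈ 14542.708 → 14543.
At 50 labels/s: frame 14543 → 00:04:50:43.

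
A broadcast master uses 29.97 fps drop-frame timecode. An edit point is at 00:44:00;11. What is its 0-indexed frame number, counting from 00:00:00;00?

As if non-drop at 30 labels/s: (0 × 3600 + 44 × 60 + 0) × 30 + 11 = 79211.
Minute boundaries passed: 44; those not divisible by 10: 44 − 4 = 40; dropped labels = 2 × 40 = 80.
Actual frame index = 79211 − 80 = 79131.

79131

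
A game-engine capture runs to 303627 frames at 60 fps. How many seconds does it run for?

5060.45 seconds

Running time = 303627 / (60) = 5060.45 s.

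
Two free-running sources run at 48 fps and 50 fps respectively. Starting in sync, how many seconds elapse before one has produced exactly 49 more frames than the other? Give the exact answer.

24.5 seconds

The gap grows by |50 − 48| = 2 frames per second.
Time for a 49-frame gap: 49 ÷ (2) = 24.5 s.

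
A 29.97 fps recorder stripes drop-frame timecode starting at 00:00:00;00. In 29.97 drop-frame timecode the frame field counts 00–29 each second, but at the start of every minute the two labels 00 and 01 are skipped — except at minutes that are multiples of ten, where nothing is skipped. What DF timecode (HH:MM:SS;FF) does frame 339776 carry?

03:08:57;06

Ten DF minutes hold 17982 frames, so frame 339776 lies in block 18 (frames 323676–341657) with 16100 frames into that block.
The block's first minute is 1800 frames and the rest 1798 each; 16100 frames reaches minute 8, so 18 × 18 + 8 × 2 = 340 labels have been skipped so far.
Adding those back, label number 339776 + 340 = 340116 at 30 labels/s is 11337 s + 6 f = 3 h 8 min 57 s frame 6, i.e. 03:08:57;06.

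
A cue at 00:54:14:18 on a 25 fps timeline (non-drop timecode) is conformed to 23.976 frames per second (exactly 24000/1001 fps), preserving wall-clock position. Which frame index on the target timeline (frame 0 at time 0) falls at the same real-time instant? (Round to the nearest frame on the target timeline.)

frame 78035

Source frame index: (0×3600 + 54×60 + 14) × 25 + 18 = 81368.
Real time: 81368 / (25) = 81368/25 s.
Target frame: (81368/25) × (24000/1001) = 11159040/143 ≈ 78035.245 → 78035.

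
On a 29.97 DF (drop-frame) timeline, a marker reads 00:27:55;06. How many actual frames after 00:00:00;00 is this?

Complete 10-minute blocks: 2, each 17982 frames → 35964.
Remaining 7 whole minutes in the current block: 1800 + 6 × 1798 = 12588 frames.
Within the current minute: 55 × 30 + 6 − 2 = 1654 (labels ;00/;01 skipped at this minute). Total = 35964 + 12588 + 1654 = 50206.

50206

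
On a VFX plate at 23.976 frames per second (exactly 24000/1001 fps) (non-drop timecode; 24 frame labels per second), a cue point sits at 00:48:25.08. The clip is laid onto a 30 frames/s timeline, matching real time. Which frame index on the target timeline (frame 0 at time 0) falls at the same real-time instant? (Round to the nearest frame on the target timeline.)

frame 87247

Source frame index: (0×3600 + 48×60 + 25) × 24 + 8 = 69728.
Real time: 69728 / (24000/1001) = 2181179/750 s.
Target frame: (2181179/750) × (30) = 2181179/25 ≈ 87247.160 → 87247.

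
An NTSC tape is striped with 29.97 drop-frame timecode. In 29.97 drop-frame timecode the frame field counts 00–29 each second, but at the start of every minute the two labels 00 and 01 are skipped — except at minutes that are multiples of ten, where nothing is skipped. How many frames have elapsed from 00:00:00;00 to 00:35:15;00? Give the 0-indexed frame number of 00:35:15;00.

Complete 10-minute blocks: 3, each 17982 frames → 53946.
Remaining 5 whole minutes in the current block: 1800 + 4 × 1798 = 8992 frames.
Within the current minute: 15 × 30 + 0 − 2 = 448 (labels ;00/;01 skipped at this minute). Total = 53946 + 8992 + 448 = 63386.

63386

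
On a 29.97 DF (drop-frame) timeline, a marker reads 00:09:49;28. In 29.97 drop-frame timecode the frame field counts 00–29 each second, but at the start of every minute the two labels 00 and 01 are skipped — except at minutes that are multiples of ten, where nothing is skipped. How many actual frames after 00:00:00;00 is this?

As if non-drop at 30 labels/s: (0 × 3600 + 9 × 60 + 49) × 30 + 28 = 17698.
Minute boundaries passed: 9; those not divisible by 10: 9 − 0 = 9; dropped labels = 2 × 9 = 18.
Actual frame index = 17698 − 18 = 17680.

17680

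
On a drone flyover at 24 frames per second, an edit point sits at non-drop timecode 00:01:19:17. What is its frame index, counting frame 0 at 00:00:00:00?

Total seconds to the label: (0 × 3600 + 1 × 60 + 19) = 79.
Frame index = 79 × 24 + 17 = 1913.

1913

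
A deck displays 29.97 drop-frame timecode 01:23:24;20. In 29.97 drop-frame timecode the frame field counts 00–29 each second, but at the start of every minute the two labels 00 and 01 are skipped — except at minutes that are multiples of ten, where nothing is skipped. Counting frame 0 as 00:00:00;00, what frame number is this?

149990

As if non-drop at 30 labels/s: (1 × 3600 + 23 × 60 + 24) × 30 + 20 = 150140.
Minute boundaries passed: 83; those not divisible by 10: 83 − 8 = 75; dropped labels = 2 × 75 = 150.
Actual frame index = 150140 − 150 = 149990.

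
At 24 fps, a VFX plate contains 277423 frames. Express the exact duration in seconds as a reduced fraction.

Running time = 277423 ÷ (24) = 277423 × 1/24 = 277423/24 s.

277423/24 seconds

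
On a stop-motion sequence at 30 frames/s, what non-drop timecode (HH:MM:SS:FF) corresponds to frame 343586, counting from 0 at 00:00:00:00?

343586 ÷ 30 = 11452 full seconds, remainder 26 frames.
11452 s = 3 h 10 min 52 s.
Timecode: 03:10:52:26.

03:10:52:26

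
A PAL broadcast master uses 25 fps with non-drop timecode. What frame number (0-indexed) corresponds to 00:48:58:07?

Total seconds to the label: (0 × 3600 + 48 × 60 + 58) = 2938.
Frame index = 2938 × 25 + 7 = 73457.

frame 73457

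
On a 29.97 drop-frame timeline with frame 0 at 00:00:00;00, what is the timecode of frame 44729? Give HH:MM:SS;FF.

Ten DF minutes hold 17982 frames, so frame 44729 lies in block 2 (frames 35964–53945) with 8765 frames into that block.
The block's first minute is 1800 frames and the rest 1798 each; 8765 frames reaches minute 4, so 2 × 18 + 4 × 2 = 44 labels have been skipped so far.
Adding those back, label number 44729 + 44 = 44773 at 30 labels/s is 1492 s + 13 f = 0 h 24 min 52 s frame 13, i.e. 00:24:52;13.

00:24:52;13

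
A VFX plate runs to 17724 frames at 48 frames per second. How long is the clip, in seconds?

Running time = 17724 / (48) = 369.25 s.

369.25 seconds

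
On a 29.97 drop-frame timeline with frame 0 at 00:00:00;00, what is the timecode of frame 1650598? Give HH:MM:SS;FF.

15:17:55;00

Each 10-minute DF block holds 10 × 60 × 30 − 9 × 2 = 17982 frames. 1650598 ÷ 17982 → 91 full blocks, remainder 14236.
Within the partial block the first minute is 1800 frames and each further minute 1798, so 7 further minute boundaries passed. Total skipped labels = 18 × 91 + 2 × 7 = 1652.
Non-drop label index = 1650598 + 1652 = 1652250; at 30 labels/s that is 15:17:55:00, i.e. DF 15:17:55;00.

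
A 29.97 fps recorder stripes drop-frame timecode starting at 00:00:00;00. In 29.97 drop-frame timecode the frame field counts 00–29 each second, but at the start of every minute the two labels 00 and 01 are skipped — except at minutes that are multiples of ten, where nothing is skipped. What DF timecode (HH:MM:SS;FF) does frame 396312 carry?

03:40:23;18

Each 10-minute DF block holds 10 × 60 × 30 − 9 × 2 = 17982 frames. 396312 ÷ 17982 → 22 full blocks, remainder 708.
Within the partial block the first minute is 1800 frames and each further minute 1798, so 0 further minute boundaries passed. Total skipped labels = 18 × 22 + 2 × 0 = 396.
Non-drop label index = 396312 + 396 = 396708; at 30 labels/s that is 03:40:23:18, i.e. DF 03:40:23;18.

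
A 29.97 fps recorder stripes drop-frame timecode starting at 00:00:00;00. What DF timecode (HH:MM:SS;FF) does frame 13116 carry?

Ten DF minutes hold 17982 frames, so frame 13116 lies in block 0 (frames 0–17981) with 13116 frames into that block.
The block's first minute is 1800 frames and the rest 1798 each; 13116 frames reaches minute 7, so 0 × 18 + 7 × 2 = 14 labels have been skipped so far.
Adding those back, label number 13116 + 14 = 13130 at 30 labels/s is 437 s + 20 f = 0 h 7 min 17 s frame 20, i.e. 00:07:17;20.

00:07:17;20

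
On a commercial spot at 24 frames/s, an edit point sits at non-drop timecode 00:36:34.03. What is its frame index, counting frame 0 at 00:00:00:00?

52659

Total seconds to the label: (0 × 3600 + 36 × 60 + 34) = 2194.
Frame index = 2194 × 24 + 3 = 52659.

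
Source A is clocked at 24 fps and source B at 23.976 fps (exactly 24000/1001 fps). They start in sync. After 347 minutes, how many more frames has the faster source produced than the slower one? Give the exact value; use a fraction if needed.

347 min = 20820 s.
A emits 24 × 20820 = 499680 frames; B emits 24000/1001 × 20820 = 499680000/1001.
Difference = 499680/1001 frames (≈ 499.1808); B is behind A.

499680/1001 frames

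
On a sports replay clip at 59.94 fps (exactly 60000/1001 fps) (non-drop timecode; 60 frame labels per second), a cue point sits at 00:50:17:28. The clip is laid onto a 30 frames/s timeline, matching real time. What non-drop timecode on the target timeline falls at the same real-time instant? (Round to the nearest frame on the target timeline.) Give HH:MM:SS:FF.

00:50:20:15

Source frame index: (0×3600 + 50×60 + 17) × 60 + 28 = 181048.
Real time: 181048 / (60000/1001) = 22653631/7500 s.
Target frame: (22653631/7500) × (30) = 22653631/250 ≈ 90614.524 → 90615.
At 30 labels/s: frame 90615 → 00:50:20:15.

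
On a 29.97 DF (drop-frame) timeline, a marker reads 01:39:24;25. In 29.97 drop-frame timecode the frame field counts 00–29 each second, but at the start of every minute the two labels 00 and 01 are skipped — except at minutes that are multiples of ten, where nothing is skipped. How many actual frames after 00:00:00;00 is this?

As if non-drop at 30 labels/s: (1 × 3600 + 39 × 60 + 24) × 30 + 25 = 178945.
Minute boundaries passed: 99; those not divisible by 10: 99 − 9 = 90; dropped labels = 2 × 90 = 180.
Actual frame index = 178945 − 180 = 178765.

178765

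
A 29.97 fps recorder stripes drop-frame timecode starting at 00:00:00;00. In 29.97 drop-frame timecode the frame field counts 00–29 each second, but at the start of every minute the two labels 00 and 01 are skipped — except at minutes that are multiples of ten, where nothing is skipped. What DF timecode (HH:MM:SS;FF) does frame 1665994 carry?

15:26:28;22

Ten DF minutes hold 17982 frames, so frame 1665994 lies in block 92 (frames 1654344–1672325) with 11650 frames into that block.
The block's first minute is 1800 frames and the rest 1798 each; 11650 frames reaches minute 6, so 92 × 18 + 6 × 2 = 1668 labels have been skipped so far.
Adding those back, label number 1665994 + 1668 = 1667662 at 30 labels/s is 55588 s + 22 f = 15 h 26 min 28 s frame 22, i.e. 15:26:28;22.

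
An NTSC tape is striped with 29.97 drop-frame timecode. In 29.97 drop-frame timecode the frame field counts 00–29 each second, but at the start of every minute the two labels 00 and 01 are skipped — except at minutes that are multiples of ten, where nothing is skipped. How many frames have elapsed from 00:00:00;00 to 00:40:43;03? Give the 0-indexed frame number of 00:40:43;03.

73221

As if non-drop at 30 labels/s: (0 × 3600 + 40 × 60 + 43) × 30 + 3 = 73293.
Minute boundaries passed: 40; those not divisible by 10: 40 − 4 = 36; dropped labels = 2 × 36 = 72.
Actual frame index = 73293 − 72 = 73221.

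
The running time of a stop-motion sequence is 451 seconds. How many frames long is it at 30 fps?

Frames = 451 × 30 = 13530.

13530 frames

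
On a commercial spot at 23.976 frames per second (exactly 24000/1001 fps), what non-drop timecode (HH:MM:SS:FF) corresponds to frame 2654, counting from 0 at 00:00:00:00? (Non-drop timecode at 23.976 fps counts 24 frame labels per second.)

00:01:50:14

2654 ÷ 24 = 110 full seconds, remainder 14 frames.
110 s = 0 h 1 min 50 s.
Timecode: 00:01:50:14.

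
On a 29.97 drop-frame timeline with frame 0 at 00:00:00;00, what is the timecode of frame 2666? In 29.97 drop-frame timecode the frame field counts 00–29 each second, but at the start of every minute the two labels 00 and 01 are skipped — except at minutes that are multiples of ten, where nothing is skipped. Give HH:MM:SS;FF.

00:01:28;28

Ten DF minutes hold 17982 frames, so frame 2666 lies in block 0 (frames 0–17981) with 2666 frames into that block.
The block's first minute is 1800 frames and the rest 1798 each; 2666 frames reaches minute 1, so 0 × 18 + 1 × 2 = 2 labels have been skipped so far.
Adding those back, label number 2666 + 2 = 2668 at 30 labels/s is 88 s + 28 f = 0 h 1 min 28 s frame 28, i.e. 00:01:28;28.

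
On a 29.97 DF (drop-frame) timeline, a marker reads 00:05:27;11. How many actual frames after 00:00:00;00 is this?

Complete 10-minute blocks: 0, each 17982 frames → 0.
Remaining 5 whole minutes in the current block: 1800 + 4 × 1798 = 8992 frames.
Within the current minute: 27 × 30 + 11 − 2 = 819 (labels ;00/;01 skipped at this minute). Total = 0 + 8992 + 819 = 9811.

9811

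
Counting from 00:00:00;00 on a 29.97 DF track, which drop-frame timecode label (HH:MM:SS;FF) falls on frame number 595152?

Each 10-minute DF block holds 10 × 60 × 30 − 9 × 2 = 17982 frames. 595152 ÷ 17982 → 33 full blocks, remainder 1746.
Within the partial block the first minute is 1800 frames and each further minute 1798, so 0 further minute boundaries passed. Total skipped labels = 18 × 33 + 2 × 0 = 594.
Non-drop label index = 595152 + 594 = 595746; at 30 labels/s that is 05:30:58:06, i.e. DF 05:30:58;06.

05:30:58;06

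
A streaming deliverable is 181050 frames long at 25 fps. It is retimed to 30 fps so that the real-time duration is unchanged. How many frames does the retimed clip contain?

217260 frames

Target frames = source frames × (target rate / source rate) = 181050 × (30)/(25) = 181050 × 6/5 = 217260.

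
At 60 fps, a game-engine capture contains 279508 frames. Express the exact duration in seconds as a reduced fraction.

Running time = 279508 ÷ (60) = 279508 × 1/60 = 69877/15 s.

69877/15 seconds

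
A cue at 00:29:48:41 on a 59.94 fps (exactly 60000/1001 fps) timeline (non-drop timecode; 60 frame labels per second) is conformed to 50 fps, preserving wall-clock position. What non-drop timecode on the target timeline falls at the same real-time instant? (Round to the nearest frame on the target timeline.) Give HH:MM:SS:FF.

00:29:50:24

Source frame index: (0×3600 + 29×60 + 48) × 60 + 41 = 107321.
Real time: 107321 / (60000/1001) = 107428321/60000 s.
Target frame: (107428321/60000) × (50) = 107428321/1200 ≈ 89523.601 → 89524.
At 50 labels/s: frame 89524 → 00:29:50:24.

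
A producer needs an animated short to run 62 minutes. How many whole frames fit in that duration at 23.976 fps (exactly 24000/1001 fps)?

89190 frames

62 min = 3720 s.
Frames = 3720 × 24000/1001 = 89280000/1001 ≈ 89190.8092.
Complete frames: 89190.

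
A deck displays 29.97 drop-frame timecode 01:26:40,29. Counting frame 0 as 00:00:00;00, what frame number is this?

155873

Complete 10-minute blocks: 8, each 17982 frames → 143856.
Remaining 6 whole minutes in the current block: 1800 + 5 × 1798 = 10790 frames.
Within the current minute: 40 × 30 + 29 − 2 = 1227 (labels ;00/;01 skipped at this minute). Total = 143856 + 10790 + 1227 = 155873.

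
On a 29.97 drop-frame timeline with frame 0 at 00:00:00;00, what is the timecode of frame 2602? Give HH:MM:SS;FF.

Ten DF minutes hold 17982 frames, so frame 2602 lies in block 0 (frames 0–17981) with 2602 frames into that block.
The block's first minute is 1800 frames and the rest 1798 each; 2602 frames reaches minute 1, so 0 × 18 + 1 × 2 = 2 labels have been skipped so far.
Adding those back, label number 2602 + 2 = 2604 at 30 labels/s is 86 s + 24 f = 0 h 1 min 26 s frame 24, i.e. 00:01:26;24.

00:01:26;24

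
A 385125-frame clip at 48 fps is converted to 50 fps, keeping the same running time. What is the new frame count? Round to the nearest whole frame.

401172 frames

Frames at target rate = 385125 × (50) / (48) = 3209375/8 ≈ 401171.875.
Nearest whole frame: 401172.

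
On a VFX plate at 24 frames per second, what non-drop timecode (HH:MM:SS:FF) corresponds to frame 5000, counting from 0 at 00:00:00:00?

5000 ÷ 24 = 208 full seconds, remainder 8 frames.
208 s = 0 h 3 min 28 s.
Timecode: 00:03:28:08.

00:03:28:08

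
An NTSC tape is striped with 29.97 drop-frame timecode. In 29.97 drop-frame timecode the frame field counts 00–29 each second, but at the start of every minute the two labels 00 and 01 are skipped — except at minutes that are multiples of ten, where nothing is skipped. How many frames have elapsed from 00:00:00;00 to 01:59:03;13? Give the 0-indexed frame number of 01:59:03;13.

As if non-drop at 30 labels/s: (1 × 3600 + 59 × 60 + 3) × 30 + 13 = 214303.
Minute boundaries passed: 119; those not divisible by 10: 119 − 11 = 108; dropped labels = 2 × 108 = 216.
Actual frame index = 214303 − 216 = 214087.

214087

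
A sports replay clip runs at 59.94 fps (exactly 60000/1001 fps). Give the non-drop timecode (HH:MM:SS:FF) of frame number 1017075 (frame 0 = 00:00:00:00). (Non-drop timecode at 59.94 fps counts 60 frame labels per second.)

04:42:31:15

1017075 ÷ 60 = 16951 full seconds, remainder 15 frames.
16951 s = 4 h 42 min 31 s.
Timecode: 04:42:31:15.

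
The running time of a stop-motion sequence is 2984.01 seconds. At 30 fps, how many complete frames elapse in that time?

Frames = 2984.01 × 30 = 895203/10 ≈ 89520.3000.
Complete frames: 89520.

89520 frames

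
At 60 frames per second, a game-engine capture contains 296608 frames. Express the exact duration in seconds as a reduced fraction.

74152/15 seconds

Running time = 296608 ÷ (60) = 296608 × 1/60 = 74152/15 s.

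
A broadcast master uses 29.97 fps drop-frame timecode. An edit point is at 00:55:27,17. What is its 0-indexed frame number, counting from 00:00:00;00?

99727

Complete 10-minute blocks: 5, each 17982 frames → 89910.
Remaining 5 whole minutes in the current block: 1800 + 4 × 1798 = 8992 frames.
Within the current minute: 27 × 30 + 17 − 2 = 825 (labels ;00/;01 skipped at this minute). Total = 89910 + 8992 + 825 = 99727.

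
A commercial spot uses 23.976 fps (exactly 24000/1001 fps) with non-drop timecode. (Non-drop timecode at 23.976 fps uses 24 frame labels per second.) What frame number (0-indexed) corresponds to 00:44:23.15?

Total seconds to the label: (0 × 3600 + 44 × 60 + 23) = 2663.
Frame index = 2663 × 24 + 15 = 63927.

63927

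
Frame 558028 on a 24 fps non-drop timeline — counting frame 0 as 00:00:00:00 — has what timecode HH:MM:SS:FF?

558028 ÷ 24 = 23251 full seconds, remainder 4 frames.
23251 s = 6 h 27 min 31 s.
Timecode: 06:27:31:04.

06:27:31:04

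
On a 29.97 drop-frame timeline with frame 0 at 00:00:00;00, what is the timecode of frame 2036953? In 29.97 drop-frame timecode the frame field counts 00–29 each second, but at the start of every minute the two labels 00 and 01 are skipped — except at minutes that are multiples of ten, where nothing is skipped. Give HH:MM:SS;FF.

Ten DF minutes hold 17982 frames, so frame 2036953 lies in block 113 (frames 2031966–2049947) with 4987 frames into that block.
The block's first minute is 1800 frames and the rest 1798 each; 4987 frames reaches minute 2, so 113 × 18 + 2 × 2 = 2038 labels have been skipped so far.
Adding those back, label number 2036953 + 2038 = 2038991 at 30 labels/s is 67966 s + 11 f = 18 h 52 min 46 s frame 11, i.e. 18:52:46;11.

18:52:46;11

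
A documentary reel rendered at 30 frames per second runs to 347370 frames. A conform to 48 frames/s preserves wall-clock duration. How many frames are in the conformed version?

555792 frames

Frames at target rate = 347370 × (48) / (30) = 555792.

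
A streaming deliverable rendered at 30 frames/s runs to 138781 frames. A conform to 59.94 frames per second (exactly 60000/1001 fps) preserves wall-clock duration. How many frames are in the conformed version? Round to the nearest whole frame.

277285 frames

Frames at target rate = 138781 × (60000/1001) / (30) = 277562000/1001 ≈ 277284.715.
Nearest whole frame: 277285.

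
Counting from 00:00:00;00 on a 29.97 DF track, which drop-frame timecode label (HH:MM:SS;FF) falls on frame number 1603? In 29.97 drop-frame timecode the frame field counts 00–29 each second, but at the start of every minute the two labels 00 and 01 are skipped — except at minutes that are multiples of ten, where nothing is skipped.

Each 10-minute DF block holds 10 × 60 × 30 − 9 × 2 = 17982 frames. 1603 ÷ 17982 → 0 full blocks, remainder 1603.
Within the partial block the first minute is 1800 frames and each further minute 1798, so 0 further minute boundaries passed. Total skipped labels = 18 × 0 + 2 × 0 = 0.
Non-drop label index = 1603 + 0 = 1603; at 30 labels/s that is 00:00:53:13, i.e. DF 00:00:53;13.

00:00:53;13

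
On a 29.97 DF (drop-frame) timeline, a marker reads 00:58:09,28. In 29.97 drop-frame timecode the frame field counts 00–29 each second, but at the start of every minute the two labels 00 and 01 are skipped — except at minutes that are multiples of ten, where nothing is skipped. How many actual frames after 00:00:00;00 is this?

Complete 10-minute blocks: 5, each 17982 frames → 89910.
Remaining 8 whole minutes in the current block: 1800 + 7 × 1798 = 14386 frames.
Within the current minute: 9 × 30 + 28 − 2 = 296 (labels ;00/;01 skipped at this minute). Total = 89910 + 14386 + 296 = 104592.

104592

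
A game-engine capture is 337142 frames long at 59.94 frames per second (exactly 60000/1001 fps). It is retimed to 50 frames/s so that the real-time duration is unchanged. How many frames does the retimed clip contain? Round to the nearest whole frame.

281233 frames

Frames at target rate = 337142 × (50) / (60000/1001) = 168739571/600 ≈ 281232.618.
Nearest whole frame: 281233.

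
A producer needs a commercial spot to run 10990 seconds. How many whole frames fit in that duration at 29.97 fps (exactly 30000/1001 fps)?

329370 frames

Frames = 10990 × 30000/1001 = 47100000/143 ≈ 329370.6294.
Complete frames: 329370.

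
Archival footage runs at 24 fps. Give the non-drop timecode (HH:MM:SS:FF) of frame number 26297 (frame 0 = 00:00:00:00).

00:18:15:17

26297 ÷ 24 = 1095 full seconds, remainder 17 frames.
1095 s = 0 h 18 min 15 s.
Timecode: 00:18:15:17.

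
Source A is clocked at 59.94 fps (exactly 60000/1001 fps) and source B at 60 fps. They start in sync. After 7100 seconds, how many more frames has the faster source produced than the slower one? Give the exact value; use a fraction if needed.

426000/1001 frames

A emits 60000/1001 × 7100 = 426000000/1001 frames; B emits 60 × 7100 = 426000.
Difference = 426000/1001 frames (≈ 425.5744); B is ahead of A.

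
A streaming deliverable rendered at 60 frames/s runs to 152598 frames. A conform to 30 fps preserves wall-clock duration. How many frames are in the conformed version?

76299 frames

Target frames = source frames × (target rate / source rate) = 152598 × (30)/(60) = 152598 × 1/2 = 76299.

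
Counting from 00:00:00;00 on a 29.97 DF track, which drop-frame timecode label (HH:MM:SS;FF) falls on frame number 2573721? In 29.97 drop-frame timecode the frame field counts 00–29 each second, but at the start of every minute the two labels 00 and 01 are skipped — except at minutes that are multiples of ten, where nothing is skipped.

23:51:16;17

Ten DF minutes hold 17982 frames, so frame 2573721 lies in block 143 (frames 2571426–2589407) with 2295 frames into that block.
The block's first minute is 1800 frames and the rest 1798 each; 2295 frames reaches minute 1, so 143 × 18 + 1 × 2 = 2576 labels have been skipped so far.
Adding those back, label number 2573721 + 2576 = 2576297 at 30 labels/s is 85876 s + 17 f = 23 h 51 min 16 s frame 17, i.e. 23:51:16;17.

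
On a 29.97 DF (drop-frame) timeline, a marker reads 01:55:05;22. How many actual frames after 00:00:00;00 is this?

As if non-drop at 30 labels/s: (1 × 3600 + 55 × 60 + 5) × 30 + 22 = 207172.
Minute boundaries passed: 115; those not divisible by 10: 115 − 11 = 104; dropped labels = 2 × 104 = 208.
Actual frame index = 207172 − 208 = 206964.

206964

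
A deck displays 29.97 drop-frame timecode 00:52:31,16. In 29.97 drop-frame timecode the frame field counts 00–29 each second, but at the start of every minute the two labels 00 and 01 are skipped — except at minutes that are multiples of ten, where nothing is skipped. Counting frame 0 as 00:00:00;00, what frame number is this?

94452

As if non-drop at 30 labels/s: (0 × 3600 + 52 × 60 + 31) × 30 + 16 = 94546.
Minute boundaries passed: 52; those not divisible by 10: 52 − 5 = 47; dropped labels = 2 × 47 = 94.
Actual frame index = 94546 − 94 = 94452.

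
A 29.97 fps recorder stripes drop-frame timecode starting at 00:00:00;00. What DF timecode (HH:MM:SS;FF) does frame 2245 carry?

Each 10-minute DF block holds 10 × 60 × 30 − 9 × 2 = 17982 frames. 2245 ÷ 17982 → 0 full blocks, remainder 2245.
Within the partial block the first minute is 1800 frames and each further minute 1798, so 1 further minute boundary passed. Total skipped labels = 18 × 0 + 2 × 1 = 2.
Non-drop label index = 2245 + 2 = 2247; at 30 labels/s that is 00:01:14:27, i.e. DF 00:01:14;27.

00:01:14;27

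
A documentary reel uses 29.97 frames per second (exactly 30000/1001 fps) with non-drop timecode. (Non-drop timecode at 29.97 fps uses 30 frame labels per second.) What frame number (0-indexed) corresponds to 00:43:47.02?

Total seconds to the label: (0 × 3600 + 43 × 60 + 47) = 2627.
Frame index = 2627 × 30 + 2 = 78812.

78812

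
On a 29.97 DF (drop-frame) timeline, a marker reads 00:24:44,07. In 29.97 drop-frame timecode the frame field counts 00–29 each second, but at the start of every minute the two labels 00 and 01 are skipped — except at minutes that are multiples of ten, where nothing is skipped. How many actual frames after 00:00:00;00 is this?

Complete 10-minute blocks: 2, each 17982 frames → 35964.
Remaining 4 whole minutes in the current block: 1800 + 3 × 1798 = 7194 frames.
Within the current minute: 44 × 30 + 7 − 2 = 1325 (labels ;00/;01 skipped at this minute). Total = 35964 + 7194 + 1325 = 44483.

44483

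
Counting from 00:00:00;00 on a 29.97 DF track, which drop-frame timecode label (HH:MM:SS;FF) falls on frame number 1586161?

14:42:04;29

Ten DF minutes hold 17982 frames, so frame 1586161 lies in block 88 (frames 1582416–1600397) with 3745 frames into that block.
The block's first minute is 1800 frames and the rest 1798 each; 3745 frames reaches minute 2, so 88 × 18 + 2 × 2 = 1588 labels have been skipped so far.
Adding those back, label number 1586161 + 1588 = 1587749 at 30 labels/s is 52924 s + 29 f = 14 h 42 min 4 s frame 29, i.e. 14:42:04;29.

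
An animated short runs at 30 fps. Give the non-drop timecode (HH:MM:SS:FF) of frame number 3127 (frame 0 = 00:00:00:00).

3127 ÷ 30 = 104 full seconds, remainder 7 frames.
104 s = 0 h 1 min 44 s.
Timecode: 00:01:44:07.

00:01:44:07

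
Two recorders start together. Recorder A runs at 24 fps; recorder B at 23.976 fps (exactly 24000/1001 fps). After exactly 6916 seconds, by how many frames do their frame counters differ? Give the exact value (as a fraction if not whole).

1824/11 frames

A emits 24 × 6916 = 165984 frames; B emits 24000/1001 × 6916 = 1824000/11.
Difference = 1824/11 frames (≈ 165.8182); B is behind A.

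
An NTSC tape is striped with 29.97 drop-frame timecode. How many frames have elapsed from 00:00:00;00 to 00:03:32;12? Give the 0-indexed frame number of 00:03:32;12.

6366

As if non-drop at 30 labels/s: (0 × 3600 + 3 × 60 + 32) × 30 + 12 = 6372.
Minute boundaries passed: 3; those not divisible by 10: 3 − 0 = 3; dropped labels = 2 × 3 = 6.
Actual frame index = 6372 − 6 = 6366.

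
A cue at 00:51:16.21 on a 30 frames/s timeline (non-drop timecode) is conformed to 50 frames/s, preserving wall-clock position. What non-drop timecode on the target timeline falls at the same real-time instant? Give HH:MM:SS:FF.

00:51:16:35

Source frame index: (0×3600 + 51×60 + 16) × 30 + 21 = 92301.
Real time: 92301 / (30) = 30767/10 s.
Target frame: (30767/10) × (50) = 153835.
At 50 labels/s: frame 153835 → 00:51:16:35.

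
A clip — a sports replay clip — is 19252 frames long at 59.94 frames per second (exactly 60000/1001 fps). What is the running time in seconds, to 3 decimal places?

Running time = 19252 × 1001/60000 = 4817813/15000 s ≈ 321.188 s.

321.188 seconds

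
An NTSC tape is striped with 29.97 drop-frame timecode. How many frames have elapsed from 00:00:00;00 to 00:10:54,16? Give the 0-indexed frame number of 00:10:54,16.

19618

As if non-drop at 30 labels/s: (0 × 3600 + 10 × 60 + 54) × 30 + 16 = 19636.
Minute boundaries passed: 10; those not divisible by 10: 10 − 1 = 9; dropped labels = 2 × 9 = 18.
Actual frame index = 19636 − 18 = 19618.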